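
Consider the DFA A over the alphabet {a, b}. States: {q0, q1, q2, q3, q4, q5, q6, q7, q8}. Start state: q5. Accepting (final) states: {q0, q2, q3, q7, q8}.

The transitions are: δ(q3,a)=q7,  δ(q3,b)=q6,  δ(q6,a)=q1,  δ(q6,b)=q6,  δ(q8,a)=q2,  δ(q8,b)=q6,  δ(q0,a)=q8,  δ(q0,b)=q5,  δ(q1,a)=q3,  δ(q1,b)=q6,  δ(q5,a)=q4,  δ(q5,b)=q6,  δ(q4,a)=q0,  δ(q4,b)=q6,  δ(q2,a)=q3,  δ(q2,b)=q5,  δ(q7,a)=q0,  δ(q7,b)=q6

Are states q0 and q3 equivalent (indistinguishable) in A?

Yes

All states are reachable from the start state.
P0 = {q0,q2,q3,q7,q8} | {q1,q4,q5,q6}.
On input a, block {q1,q4,q5,q6} splits into {q1,q4} and {q5,q6}.
No further refinement is possible. Final partition (3 blocks): {q0,q2,q3,q7,q8} | {q1,q4} | {q5,q6}.
q0 and q3 lie in the same block of the stable partition, so they are equivalent — no string distinguishes them.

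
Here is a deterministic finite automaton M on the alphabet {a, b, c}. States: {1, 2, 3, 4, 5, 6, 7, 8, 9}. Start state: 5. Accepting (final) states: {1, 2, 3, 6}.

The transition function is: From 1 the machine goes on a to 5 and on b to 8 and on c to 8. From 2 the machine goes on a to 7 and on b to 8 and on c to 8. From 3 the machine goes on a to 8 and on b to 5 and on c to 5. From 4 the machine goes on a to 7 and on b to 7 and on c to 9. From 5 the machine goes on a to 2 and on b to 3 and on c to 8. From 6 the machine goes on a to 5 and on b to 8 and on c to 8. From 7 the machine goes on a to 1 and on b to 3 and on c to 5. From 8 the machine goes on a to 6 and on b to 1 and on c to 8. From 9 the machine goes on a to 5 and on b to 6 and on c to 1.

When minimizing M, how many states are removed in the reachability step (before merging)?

2

No path from 5 leads to 4, 9; the other 7 states are all reachable.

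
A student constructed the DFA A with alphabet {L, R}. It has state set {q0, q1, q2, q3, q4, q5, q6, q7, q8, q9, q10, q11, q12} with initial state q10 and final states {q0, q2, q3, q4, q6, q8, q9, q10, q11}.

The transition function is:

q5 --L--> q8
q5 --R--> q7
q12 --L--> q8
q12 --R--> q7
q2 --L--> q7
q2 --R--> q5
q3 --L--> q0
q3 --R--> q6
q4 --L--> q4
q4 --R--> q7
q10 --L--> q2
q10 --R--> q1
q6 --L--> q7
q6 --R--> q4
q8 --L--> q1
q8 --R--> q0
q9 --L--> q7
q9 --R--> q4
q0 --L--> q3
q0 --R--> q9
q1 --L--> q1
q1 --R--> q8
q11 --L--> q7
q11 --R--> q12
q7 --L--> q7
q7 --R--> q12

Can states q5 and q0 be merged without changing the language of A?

No

First remove the unreachable states {q11}; 12 states remain.
P0 = {q0,q2,q3,q4,q6,q8,q9,q10} | {q1,q5,q7,q12}.
On input L, block {q0,q2,q3,q4,q6,q8,q9,q10} splits into {q0,q3,q4,q10} and {q2,q6,q8,q9}.
Refine {q0,q3,q4,q10} on symbol L: members go to different blocks, giving {q0,q3,q4} and {q10}.
Split {q0,q3,q4} by δ(·,R) → {q0,q3} and {q4}.
On input L, block {q1,q5,q7,q12} splits into {q1,q7} and {q5,q12}.
Split {q1,q7} by δ(·,R) → {q1} and {q7}.
Split {q2,q6,q8,q9} by δ(·,L) → {q2,q6,q9} and {q8}.
On input R, block {q2,q6,q9} splits into {q6,q9} and {q2}.
No further refinement is possible. Final partition (9 blocks): {q0,q3} | {q1} | {q6,q9} | {q10} | {q4} | {q5,q12} | {q7} | {q8} | {q2}.
q5 and q0 end up in different blocks, so they are distinguishable. For instance, the string 'ε' is accepted from only q0.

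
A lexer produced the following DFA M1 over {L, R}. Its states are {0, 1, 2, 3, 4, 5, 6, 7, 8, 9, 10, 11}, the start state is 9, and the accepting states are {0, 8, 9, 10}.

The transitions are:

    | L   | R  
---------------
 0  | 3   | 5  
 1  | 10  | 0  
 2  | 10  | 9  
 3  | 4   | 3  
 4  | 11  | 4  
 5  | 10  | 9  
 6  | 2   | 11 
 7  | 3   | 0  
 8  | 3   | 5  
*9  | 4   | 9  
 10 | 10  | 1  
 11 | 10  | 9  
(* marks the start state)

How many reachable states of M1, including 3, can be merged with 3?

States {2,6,7,8} cannot be reached from the start state, so discard them.
Initial partition by acceptance: {0,9,10} | {1,3,4,5,11}.
Split {0,9,10} by δ(·,L) → {0,9} and {10}.
Split {0,9} by δ(·,R) → {0} and {9}.
On input L, block {1,3,4,5,11} splits into {1,5,11} and {3,4}.
Refine {1,5,11} on symbol R: members go to different blocks, giving {5,11} and {1}.
Refine {3,4} on symbol L: members go to different blocks, giving {3} and {4}.
Stable partition: {0} | {5,11} | {10} | {9} | {3} | {1} | {4} — 7 equivalence classes.
State 3 belongs to the block {3}, which has 1 states.

1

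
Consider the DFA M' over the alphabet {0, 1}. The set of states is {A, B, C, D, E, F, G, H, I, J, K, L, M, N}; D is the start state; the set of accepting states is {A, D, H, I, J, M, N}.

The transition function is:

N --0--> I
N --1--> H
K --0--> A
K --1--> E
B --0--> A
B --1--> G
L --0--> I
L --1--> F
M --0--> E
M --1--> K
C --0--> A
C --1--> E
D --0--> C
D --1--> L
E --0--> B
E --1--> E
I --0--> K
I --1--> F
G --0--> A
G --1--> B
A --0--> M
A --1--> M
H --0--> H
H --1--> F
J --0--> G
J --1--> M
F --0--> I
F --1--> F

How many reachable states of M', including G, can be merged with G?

States {H,J,N} cannot be reached from the start state, so discard them.
P0 = {A,D,I,M} | {B,C,E,F,G,K,L}.
Refine {A,D,I,M} on symbol 0: members go to different blocks, giving {D,I,M} and {A}.
On input 0, block {B,C,E,F,G,K,L} splits into {B,C,G,K} and {F,L} and {E}.
On input 0, block {D,I,M} splits into {D,I} and {M}.
On input 1, block {B,C,G,K} splits into {B,G} and {C,K}.
Stable partition: {D,I} | {B,G} | {A} | {F,L} | {E} | {M} | {C,K} — 7 equivalence classes.
State G belongs to the block {B,G}, which has 2 states.

2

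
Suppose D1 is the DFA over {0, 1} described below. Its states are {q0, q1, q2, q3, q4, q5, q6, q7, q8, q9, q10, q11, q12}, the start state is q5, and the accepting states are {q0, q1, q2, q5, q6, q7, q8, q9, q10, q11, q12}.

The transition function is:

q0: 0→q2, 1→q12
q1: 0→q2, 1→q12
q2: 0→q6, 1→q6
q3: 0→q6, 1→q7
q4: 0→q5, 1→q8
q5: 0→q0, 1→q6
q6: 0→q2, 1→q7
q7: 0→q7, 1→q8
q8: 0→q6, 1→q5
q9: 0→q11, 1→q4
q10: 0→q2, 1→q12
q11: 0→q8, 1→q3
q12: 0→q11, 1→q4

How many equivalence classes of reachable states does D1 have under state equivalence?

States {q1,q9,q10} cannot be reached from the start state, so discard them.
P0 = {q0,q2,q5,q6,q7,q8,q11,q12} | {q3,q4}.
Split {q0,q2,q5,q6,q7,q8,q11,q12} by δ(·,1) → {q0,q2,q5,q6,q7,q8} and {q11,q12}.
Split {q0,q2,q5,q6,q7,q8} by δ(·,1) → {q2,q5,q6,q7,q8} and {q0}.
On input 0, block {q2,q5,q6,q7,q8} splits into {q2,q6,q7,q8} and {q5}.
On input 1, block {q2,q6,q7,q8} splits into {q2,q6,q7} and {q8}.
Split {q2,q6,q7} by δ(·,1) → {q2,q6} and {q7}.
Split {q2,q6} by δ(·,1) → {q2} and {q6}.
Split {q3,q4} by δ(·,0) → {q3} and {q4}.
Split {q11,q12} by δ(·,0) → {q11} and {q12}.
No further refinement is possible. Final partition (10 blocks): {q2} | {q3} | {q11} | {q0} | {q5} | {q8} | {q7} | {q6} | {q4} | {q12}.

10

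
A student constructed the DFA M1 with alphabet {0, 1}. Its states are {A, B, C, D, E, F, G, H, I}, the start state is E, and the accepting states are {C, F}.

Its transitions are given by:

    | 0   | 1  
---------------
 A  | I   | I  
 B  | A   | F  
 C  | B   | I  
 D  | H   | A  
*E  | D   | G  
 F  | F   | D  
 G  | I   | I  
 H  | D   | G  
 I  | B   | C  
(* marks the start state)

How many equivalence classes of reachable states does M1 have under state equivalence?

6

Every state is reachable, so we keep all 9.
Initial partition by acceptance: {C,F} | {A,B,D,E,G,H,I}.
On input 0, block {C,F} splits into {C} and {F}.
On input 1, block {A,B,D,E,G,H,I} splits into {A,D,E,G,H} and {B} and {I}.
On input 0, block {A,D,E,G,H} splits into {D,E,H} and {A,G}.
The partition is now stable with 6 blocks: {C} | {D,E,H} | {F} | {B} | {I} | {A,G}.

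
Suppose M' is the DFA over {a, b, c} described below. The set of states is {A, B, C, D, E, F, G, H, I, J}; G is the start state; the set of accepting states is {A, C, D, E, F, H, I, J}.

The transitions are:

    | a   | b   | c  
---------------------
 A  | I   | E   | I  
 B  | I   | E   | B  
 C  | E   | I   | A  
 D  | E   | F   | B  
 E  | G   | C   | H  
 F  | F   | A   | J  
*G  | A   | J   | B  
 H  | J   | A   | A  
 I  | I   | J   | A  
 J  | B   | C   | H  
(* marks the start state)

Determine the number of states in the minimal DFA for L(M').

First remove the unreachable states {D,F}; 8 states remain.
Start with accepting vs non-accepting: {A,C,E,H,I,J} | {B,G}.
Refine {A,C,E,H,I,J} on symbol a: members go to different blocks, giving {A,C,H,I} and {E,J}.
On input a, block {A,C,H,I} splits into {A,I} and {C,H}.
No further refinement is possible. Final partition (4 blocks): {A,I} | {B,G} | {E,J} | {C,H}.

4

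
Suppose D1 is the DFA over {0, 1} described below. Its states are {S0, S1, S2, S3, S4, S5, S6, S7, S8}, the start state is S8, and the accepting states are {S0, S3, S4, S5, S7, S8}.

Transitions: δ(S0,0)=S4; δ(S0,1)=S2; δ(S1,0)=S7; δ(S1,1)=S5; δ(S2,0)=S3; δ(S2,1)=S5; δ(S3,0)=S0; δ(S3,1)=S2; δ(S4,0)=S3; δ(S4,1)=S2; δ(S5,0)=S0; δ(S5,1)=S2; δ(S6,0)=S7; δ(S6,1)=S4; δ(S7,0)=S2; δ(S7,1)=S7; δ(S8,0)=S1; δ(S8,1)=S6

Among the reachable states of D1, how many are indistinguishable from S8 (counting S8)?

P0 = {S0,S3,S4,S5,S7,S8} | {S1,S2,S6}.
On input 0, block {S0,S3,S4,S5,S7,S8} splits into {S0,S3,S4,S5} and {S7,S8}.
Split {S1,S2,S6} by δ(·,0) → {S1,S6} and {S2}.
Refine {S7,S8} on symbol 0: members go to different blocks, giving {S7} and {S8}.
Stable partition: {S0,S3,S4,S5} | {S1,S6} | {S7} | {S2} | {S8} — 5 equivalence classes.
The equivalence class containing S8 is {S8}, of size 1.

1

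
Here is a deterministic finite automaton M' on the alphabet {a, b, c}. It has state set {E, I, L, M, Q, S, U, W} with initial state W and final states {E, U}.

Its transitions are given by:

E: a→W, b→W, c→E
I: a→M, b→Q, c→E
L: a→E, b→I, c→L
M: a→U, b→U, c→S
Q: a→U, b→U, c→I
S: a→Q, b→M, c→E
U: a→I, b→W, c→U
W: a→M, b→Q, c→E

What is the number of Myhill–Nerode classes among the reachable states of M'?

Reachable states from the start: {E,I,M,Q,S,U,W}. Unreachable: {L} — drop them.
Start with accepting vs non-accepting: {E,U} | {I,M,Q,S,W}.
Refine {I,M,Q,S,W} on symbol a: members go to different blocks, giving {I,S,W} and {M,Q}.
Stable partition: {E,U} | {I,S,W} | {M,Q} — 3 equivalence classes.

3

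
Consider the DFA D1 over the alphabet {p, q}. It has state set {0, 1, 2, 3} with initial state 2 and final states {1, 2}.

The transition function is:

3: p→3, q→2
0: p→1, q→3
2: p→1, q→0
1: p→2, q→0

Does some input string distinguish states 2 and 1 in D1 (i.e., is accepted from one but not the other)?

No

Every state is reachable, so we keep all 4.
Start with accepting vs non-accepting: {1,2} | {0,3}.
On input p, block {0,3} splits into {0} and {3}.
The partition is now stable with 3 blocks: {1,2} | {0} | {3}.
2 and 1 lie in the same block of the stable partition, so they are equivalent — no string distinguishes them.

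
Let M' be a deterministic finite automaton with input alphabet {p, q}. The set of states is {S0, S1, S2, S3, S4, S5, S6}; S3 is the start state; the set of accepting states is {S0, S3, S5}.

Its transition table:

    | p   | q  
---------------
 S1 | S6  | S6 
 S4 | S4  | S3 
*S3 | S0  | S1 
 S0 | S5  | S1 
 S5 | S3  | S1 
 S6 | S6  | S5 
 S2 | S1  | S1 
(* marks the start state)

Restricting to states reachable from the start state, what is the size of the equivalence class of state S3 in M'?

3

States {S2,S4} cannot be reached from the start state, so discard them.
Start with accepting vs non-accepting: {S0,S3,S5} | {S1,S6}.
Split {S1,S6} by δ(·,q) → {S1} and {S6}.
No further refinement is possible. Final partition (3 blocks): {S0,S3,S5} | {S1} | {S6}.
State S3 belongs to the block {S0,S3,S5}, which has 3 states.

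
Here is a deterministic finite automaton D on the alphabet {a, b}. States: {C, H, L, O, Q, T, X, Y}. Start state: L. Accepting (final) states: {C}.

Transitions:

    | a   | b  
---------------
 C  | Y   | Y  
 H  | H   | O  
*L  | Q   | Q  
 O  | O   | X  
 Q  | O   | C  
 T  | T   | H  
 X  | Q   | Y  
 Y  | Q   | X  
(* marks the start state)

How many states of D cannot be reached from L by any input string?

BFS from L reaches {C, L, O, Q, X, Y}; the 2 state(s) H, T are never visited.

2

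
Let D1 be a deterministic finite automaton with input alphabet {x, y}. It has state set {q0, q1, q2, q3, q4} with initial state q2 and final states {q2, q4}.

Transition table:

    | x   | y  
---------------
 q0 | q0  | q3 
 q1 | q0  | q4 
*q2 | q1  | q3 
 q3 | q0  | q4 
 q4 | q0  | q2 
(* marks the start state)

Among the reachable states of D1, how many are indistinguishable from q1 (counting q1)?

Every state is reachable, so we keep all 5.
Initial partition by acceptance: {q2,q4} | {q0,q1,q3}.
On input y, block {q2,q4} splits into {q2} and {q4}.
Refine {q0,q1,q3} on symbol y: members go to different blocks, giving {q1,q3} and {q0}.
Stable partition: {q2} | {q1,q3} | {q4} | {q0} — 4 equivalence classes.
State q1 belongs to the block {q1,q3}, which has 2 states.

2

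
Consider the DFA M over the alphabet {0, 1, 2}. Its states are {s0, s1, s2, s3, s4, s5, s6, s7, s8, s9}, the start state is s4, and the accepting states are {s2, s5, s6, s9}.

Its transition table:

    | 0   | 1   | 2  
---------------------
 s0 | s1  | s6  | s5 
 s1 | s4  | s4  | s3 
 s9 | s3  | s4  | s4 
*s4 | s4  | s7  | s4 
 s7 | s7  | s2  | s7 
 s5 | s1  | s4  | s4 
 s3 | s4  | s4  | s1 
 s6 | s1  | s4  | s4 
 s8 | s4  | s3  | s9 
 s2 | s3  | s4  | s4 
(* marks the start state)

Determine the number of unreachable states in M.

Starting at s4 and following transitions, the reachable set is {s1, s2, s3, s4, s7}. That leaves s0, s5, s6, s8, s9 unreachable — 5 in total.

5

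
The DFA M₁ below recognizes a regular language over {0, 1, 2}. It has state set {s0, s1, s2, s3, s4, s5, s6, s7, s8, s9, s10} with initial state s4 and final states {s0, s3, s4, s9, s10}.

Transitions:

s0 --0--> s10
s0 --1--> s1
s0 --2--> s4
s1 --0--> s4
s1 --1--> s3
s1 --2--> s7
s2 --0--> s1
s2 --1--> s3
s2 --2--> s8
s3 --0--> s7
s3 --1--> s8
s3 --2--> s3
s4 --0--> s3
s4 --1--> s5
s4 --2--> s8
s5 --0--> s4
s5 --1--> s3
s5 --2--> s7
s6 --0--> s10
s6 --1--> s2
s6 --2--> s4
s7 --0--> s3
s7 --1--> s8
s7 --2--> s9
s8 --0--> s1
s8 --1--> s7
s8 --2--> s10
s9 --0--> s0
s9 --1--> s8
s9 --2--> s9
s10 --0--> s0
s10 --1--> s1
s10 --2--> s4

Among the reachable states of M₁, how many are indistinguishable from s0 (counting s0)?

2

Reachable states from the start: {s0,s1,s3,s4,s5,s7,s8,s9,s10}. Unreachable: {s2,s6} — drop them.
Initial partition by acceptance: {s0,s3,s4,s9,s10} | {s1,s5,s7,s8}.
On input 0, block {s0,s3,s4,s9,s10} splits into {s0,s4,s9,s10} and {s3}.
Split {s0,s4,s9,s10} by δ(·,0) → {s0,s9,s10} and {s4}.
Split {s0,s9,s10} by δ(·,2) → {s0,s10} and {s9}.
On input 0, block {s1,s5,s7,s8} splits into {s1,s5} and {s7} and {s8}.
Stable partition: {s0,s10} | {s1,s5} | {s3} | {s4} | {s9} | {s7} | {s8} — 7 equivalence classes.
State s0 belongs to the block {s0,s10}, which has 2 states.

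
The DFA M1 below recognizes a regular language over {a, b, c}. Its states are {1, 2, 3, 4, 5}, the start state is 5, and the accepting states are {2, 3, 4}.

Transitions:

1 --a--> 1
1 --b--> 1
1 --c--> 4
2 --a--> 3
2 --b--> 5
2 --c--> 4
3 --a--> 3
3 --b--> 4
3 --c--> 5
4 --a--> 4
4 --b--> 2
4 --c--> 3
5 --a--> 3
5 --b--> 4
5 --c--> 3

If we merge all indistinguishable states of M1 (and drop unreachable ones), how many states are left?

States {1} cannot be reached from the start state, so discard them.
P0 = {2,3,4} | {5}.
Refine {2,3,4} on symbol b: members go to different blocks, giving {3,4} and {2}.
Split {3,4} by δ(·,b) → {3} and {4}.
The partition is now stable with 4 blocks: {3} | {5} | {2} | {4}.

4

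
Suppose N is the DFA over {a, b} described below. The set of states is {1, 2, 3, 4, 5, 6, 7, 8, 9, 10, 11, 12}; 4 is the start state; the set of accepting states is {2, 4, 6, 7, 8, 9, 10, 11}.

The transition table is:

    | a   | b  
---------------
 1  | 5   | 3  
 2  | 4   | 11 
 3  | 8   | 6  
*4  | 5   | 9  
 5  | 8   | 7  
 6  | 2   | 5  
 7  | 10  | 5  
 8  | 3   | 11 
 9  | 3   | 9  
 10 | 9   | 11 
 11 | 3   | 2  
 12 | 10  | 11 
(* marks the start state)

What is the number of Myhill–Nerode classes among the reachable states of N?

States {1,12} cannot be reached from the start state, so discard them.
Initial partition by acceptance: {2,4,6,7,8,9,10,11} | {3,5}.
On input a, block {2,4,6,7,8,9,10,11} splits into {2,6,7,10} and {4,8,9,11}.
Split {2,6,7,10} by δ(·,a) → {2,10} and {6,7}.
Split {4,8,9,11} by δ(·,b) → {4,8,9} and {11}.
Split {4,8,9} by δ(·,b) → {4,9} and {8}.
No further refinement is possible. Final partition (6 blocks): {2,10} | {3,5} | {4,9} | {6,7} | {11} | {8}.

6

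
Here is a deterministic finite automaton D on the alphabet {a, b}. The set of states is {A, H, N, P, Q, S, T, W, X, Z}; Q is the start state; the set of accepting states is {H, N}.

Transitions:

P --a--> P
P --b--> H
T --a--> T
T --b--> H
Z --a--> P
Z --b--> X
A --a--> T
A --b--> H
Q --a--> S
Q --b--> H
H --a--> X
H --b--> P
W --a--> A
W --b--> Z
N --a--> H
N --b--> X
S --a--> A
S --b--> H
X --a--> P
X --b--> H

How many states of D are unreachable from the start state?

No path from Q leads to N, W, Z; the other 7 states are all reachable.

3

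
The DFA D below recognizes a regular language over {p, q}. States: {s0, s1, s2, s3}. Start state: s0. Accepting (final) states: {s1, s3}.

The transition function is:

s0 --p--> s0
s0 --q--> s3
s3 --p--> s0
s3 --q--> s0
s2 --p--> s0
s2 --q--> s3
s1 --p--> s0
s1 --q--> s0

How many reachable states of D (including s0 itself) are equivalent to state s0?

States {s1,s2} cannot be reached from the start state, so discard them.
Start with accepting vs non-accepting: {s3} | {s0}.
The partition is now stable with 2 blocks: {s3} | {s0}.
State s0 belongs to the block {s0}, which has 1 states.

1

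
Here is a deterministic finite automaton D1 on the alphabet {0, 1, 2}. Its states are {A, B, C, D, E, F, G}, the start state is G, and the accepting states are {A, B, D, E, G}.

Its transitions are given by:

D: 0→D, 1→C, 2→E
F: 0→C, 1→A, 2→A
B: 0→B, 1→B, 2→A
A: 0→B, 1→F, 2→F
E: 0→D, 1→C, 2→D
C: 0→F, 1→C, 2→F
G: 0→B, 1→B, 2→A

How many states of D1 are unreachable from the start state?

2

BFS from G reaches {A, B, C, F, G}; the 2 state(s) D, E are never visited.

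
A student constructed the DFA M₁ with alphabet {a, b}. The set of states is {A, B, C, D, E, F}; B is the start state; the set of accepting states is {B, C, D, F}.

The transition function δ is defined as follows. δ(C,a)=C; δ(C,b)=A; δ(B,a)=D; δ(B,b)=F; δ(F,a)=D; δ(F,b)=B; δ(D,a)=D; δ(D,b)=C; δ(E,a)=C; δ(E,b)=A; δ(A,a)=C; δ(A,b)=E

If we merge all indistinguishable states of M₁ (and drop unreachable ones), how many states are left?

All states are reachable from the start state.
Start with accepting vs non-accepting: {B,C,D,F} | {A,E}.
On input b, block {B,C,D,F} splits into {B,D,F} and {C}.
Split {B,D,F} by δ(·,b) → {B,F} and {D}.
Stable partition: {B,F} | {A,E} | {C} | {D} — 4 equivalence classes.

4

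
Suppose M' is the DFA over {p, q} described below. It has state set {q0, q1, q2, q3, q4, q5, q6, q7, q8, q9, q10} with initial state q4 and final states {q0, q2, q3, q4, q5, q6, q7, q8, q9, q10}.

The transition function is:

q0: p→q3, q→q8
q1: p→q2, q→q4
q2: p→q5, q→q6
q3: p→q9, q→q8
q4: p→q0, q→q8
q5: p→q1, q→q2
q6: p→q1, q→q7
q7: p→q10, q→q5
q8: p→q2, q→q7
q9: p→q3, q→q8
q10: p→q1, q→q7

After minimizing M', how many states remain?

All states are reachable from the start state.
P0 = {q0,q2,q3,q4,q5,q6,q7,q8,q9,q10} | {q1}.
Refine {q0,q2,q3,q4,q5,q6,q7,q8,q9,q10} on symbol p: members go to different blocks, giving {q0,q2,q3,q4,q7,q8,q9} and {q5,q6,q10}.
On input p, block {q0,q2,q3,q4,q7,q8,q9} splits into {q0,q3,q4,q8,q9} and {q2,q7}.
On input p, block {q0,q3,q4,q8,q9} splits into {q0,q3,q4,q9} and {q8}.
The partition is now stable with 5 blocks: {q0,q3,q4,q9} | {q1} | {q5,q6,q10} | {q2,q7} | {q8}.

5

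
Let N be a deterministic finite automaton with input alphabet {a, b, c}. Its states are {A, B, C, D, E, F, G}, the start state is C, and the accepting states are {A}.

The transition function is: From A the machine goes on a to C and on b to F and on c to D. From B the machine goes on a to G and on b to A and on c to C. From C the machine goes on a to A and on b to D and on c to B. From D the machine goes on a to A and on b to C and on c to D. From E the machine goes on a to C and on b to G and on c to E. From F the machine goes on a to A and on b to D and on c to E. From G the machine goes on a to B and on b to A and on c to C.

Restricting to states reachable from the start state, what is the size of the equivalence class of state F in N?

Initial partition by acceptance: {A} | {B,C,D,E,F,G}.
Refine {B,C,D,E,F,G} on symbol a: members go to different blocks, giving {B,E,G} and {C,D,F}.
On input a, block {B,E,G} splits into {B,G} and {E}.
Refine {C,D,F} on symbol c: members go to different blocks, giving {C} and {D} and {F}.
No further refinement is possible. Final partition (6 blocks): {A} | {B,G} | {C} | {E} | {D} | {F}.
State F belongs to the block {F}, which has 1 states.

1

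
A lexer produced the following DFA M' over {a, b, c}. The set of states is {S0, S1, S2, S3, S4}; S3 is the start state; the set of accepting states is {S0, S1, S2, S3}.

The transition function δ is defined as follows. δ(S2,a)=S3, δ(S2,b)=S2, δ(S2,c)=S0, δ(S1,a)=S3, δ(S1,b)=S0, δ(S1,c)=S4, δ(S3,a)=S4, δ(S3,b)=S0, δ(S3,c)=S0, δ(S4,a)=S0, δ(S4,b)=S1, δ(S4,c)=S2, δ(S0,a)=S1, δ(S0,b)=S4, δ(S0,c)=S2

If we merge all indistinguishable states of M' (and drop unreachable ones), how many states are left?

5

Every state is reachable, so we keep all 5.
Initial partition by acceptance: {S0,S1,S2,S3} | {S4}.
Refine {S0,S1,S2,S3} on symbol a: members go to different blocks, giving {S0,S1,S2} and {S3}.
On input a, block {S0,S1,S2} splits into {S1,S2} and {S0}.
Split {S1,S2} by δ(·,b) → {S1} and {S2}.
Stable partition: {S1} | {S4} | {S3} | {S0} | {S2} — 5 equivalence classes.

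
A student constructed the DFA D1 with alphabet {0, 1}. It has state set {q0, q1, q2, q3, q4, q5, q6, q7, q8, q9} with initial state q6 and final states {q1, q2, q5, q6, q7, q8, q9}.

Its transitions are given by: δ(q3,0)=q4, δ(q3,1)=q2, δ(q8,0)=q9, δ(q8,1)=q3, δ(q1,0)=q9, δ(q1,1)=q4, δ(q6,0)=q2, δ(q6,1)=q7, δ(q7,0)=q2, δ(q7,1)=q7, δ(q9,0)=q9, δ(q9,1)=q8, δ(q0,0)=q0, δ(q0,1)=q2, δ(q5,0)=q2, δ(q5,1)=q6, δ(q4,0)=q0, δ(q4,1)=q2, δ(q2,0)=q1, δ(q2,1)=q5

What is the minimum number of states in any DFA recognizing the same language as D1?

Every state is reachable, so we keep all 10.
Initial partition by acceptance: {q1,q2,q5,q6,q7,q8,q9} | {q0,q3,q4}.
Split {q1,q2,q5,q6,q7,q8,q9} by δ(·,1) → {q2,q5,q6,q7,q9} and {q1,q8}.
On input 0, block {q2,q5,q6,q7,q9} splits into {q5,q6,q7,q9} and {q2}.
Refine {q5,q6,q7,q9} on symbol 0: members go to different blocks, giving {q5,q6,q7} and {q9}.
Stable partition: {q5,q6,q7} | {q0,q3,q4} | {q1,q8} | {q2} | {q9} — 5 equivalence classes.

5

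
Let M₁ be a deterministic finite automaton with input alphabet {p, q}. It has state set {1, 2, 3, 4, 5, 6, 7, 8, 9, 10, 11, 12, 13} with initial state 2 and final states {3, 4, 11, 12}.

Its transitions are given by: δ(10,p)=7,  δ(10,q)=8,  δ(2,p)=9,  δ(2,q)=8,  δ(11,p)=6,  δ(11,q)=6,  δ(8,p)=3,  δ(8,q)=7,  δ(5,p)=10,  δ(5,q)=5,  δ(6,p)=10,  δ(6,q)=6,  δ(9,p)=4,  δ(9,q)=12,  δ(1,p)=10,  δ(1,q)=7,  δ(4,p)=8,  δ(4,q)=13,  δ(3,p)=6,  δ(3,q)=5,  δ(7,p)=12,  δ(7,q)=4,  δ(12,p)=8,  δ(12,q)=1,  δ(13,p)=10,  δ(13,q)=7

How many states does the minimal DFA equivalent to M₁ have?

Reachable states from the start: {1,2,3,4,5,6,7,8,9,10,12,13}. Unreachable: {11} — drop them.
Initial partition by acceptance: {3,4,12} | {1,2,5,6,7,8,9,10,13}.
Refine {1,2,5,6,7,8,9,10,13} on symbol p: members go to different blocks, giving {1,2,5,6,10,13} and {7,8,9}.
Refine {3,4,12} on symbol p: members go to different blocks, giving {4,12} and {3}.
Refine {1,2,5,6,10,13} on symbol p: members go to different blocks, giving {1,5,6,13} and {2,10}.
Refine {1,5,6,13} on symbol q: members go to different blocks, giving {1,13} and {5,6}.
Refine {7,8,9} on symbol p: members go to different blocks, giving {7,9} and {8}.
Stable partition: {4,12} | {1,13} | {7,9} | {3} | {2,10} | {5,6} | {8} — 7 equivalence classes.

7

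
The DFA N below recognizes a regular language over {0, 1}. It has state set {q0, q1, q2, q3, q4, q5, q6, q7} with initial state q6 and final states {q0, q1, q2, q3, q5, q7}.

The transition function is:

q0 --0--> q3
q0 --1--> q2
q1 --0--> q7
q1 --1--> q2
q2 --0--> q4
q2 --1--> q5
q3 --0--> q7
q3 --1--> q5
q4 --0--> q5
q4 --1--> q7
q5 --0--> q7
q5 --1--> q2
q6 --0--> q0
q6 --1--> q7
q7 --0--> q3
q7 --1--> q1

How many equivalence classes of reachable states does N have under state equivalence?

Start with accepting vs non-accepting: {q0,q1,q2,q3,q5,q7} | {q4,q6}.
Split {q0,q1,q2,q3,q5,q7} by δ(·,0) → {q0,q1,q3,q5,q7} and {q2}.
On input 1, block {q0,q1,q3,q5,q7} splits into {q0,q1,q5} and {q3,q7}.
No further refinement is possible. Final partition (4 blocks): {q0,q1,q5} | {q4,q6} | {q2} | {q3,q7}.

4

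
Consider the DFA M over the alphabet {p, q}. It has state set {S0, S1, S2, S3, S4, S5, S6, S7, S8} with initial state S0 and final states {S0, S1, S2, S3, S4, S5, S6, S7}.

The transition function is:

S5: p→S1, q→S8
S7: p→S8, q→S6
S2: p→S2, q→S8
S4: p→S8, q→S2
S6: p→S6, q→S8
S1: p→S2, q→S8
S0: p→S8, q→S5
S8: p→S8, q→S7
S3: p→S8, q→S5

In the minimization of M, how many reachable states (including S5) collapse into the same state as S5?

Reachable states from the start: {S0,S1,S2,S5,S6,S7,S8}. Unreachable: {S3,S4} — drop them.
Initial partition by acceptance: {S0,S1,S2,S5,S6,S7} | {S8}.
Split {S0,S1,S2,S5,S6,S7} by δ(·,p) → {S1,S2,S5,S6} and {S0,S7}.
The partition is now stable with 3 blocks: {S1,S2,S5,S6} | {S8} | {S0,S7}.
State S5 belongs to the block {S1,S2,S5,S6}, which has 4 states.

4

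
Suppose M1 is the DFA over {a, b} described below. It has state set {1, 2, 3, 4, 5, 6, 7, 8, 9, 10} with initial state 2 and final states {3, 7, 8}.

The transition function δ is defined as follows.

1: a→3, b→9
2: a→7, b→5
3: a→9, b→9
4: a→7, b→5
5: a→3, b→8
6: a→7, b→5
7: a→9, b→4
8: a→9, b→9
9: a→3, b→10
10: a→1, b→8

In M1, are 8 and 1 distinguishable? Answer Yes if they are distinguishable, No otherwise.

Reachable states from the start: {1,2,3,4,5,7,8,9,10}. Unreachable: {6} — drop them.
Start with accepting vs non-accepting: {3,7,8} | {1,2,4,5,9,10}.
Split {1,2,4,5,9,10} by δ(·,a) → {1,2,4,5,9} and {10}.
On input b, block {1,2,4,5,9} splits into {1,2,4} and {5} and {9}.
Refine {3,7,8} on symbol b: members go to different blocks, giving {3,8} and {7}.
Refine {1,2,4} on symbol a: members go to different blocks, giving {2,4} and {1}.
Stable partition: {3,8} | {2,4} | {10} | {5} | {9} | {7} | {1} — 7 equivalence classes.
8 and 1 end up in different blocks, so they are distinguishable. For instance, the string 'ε' is accepted from only 8.

Yes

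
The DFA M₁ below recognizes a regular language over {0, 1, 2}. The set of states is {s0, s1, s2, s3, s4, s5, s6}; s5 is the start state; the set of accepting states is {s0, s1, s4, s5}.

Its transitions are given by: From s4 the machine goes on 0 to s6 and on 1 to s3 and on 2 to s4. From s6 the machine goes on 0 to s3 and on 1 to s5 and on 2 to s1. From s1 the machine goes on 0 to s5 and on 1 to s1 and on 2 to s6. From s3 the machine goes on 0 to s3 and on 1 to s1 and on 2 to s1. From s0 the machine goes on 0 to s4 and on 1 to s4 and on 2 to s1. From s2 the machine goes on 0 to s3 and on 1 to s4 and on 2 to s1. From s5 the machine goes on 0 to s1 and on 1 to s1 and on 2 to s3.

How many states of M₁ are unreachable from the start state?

Starting at s5 and following transitions, the reachable set is {s1, s3, s5, s6}. That leaves s0, s2, s4 unreachable — 3 in total.

3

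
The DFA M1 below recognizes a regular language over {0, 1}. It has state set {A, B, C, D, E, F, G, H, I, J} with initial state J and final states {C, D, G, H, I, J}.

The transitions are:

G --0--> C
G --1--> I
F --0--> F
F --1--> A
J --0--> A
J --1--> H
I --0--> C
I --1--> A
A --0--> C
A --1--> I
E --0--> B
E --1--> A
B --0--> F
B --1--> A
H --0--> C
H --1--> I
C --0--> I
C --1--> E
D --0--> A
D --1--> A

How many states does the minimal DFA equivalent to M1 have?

6

Reachable states from the start: {A,B,C,E,F,H,I,J}. Unreachable: {D,G} — drop them.
Start with accepting vs non-accepting: {C,H,I,J} | {A,B,E,F}.
Refine {C,H,I,J} on symbol 0: members go to different blocks, giving {C,H,I} and {J}.
On input 1, block {C,H,I} splits into {C,I} and {H}.
Refine {A,B,E,F} on symbol 0: members go to different blocks, giving {B,E,F} and {A}.
Refine {C,I} on symbol 1: members go to different blocks, giving {C} and {I}.
The partition is now stable with 6 blocks: {C} | {B,E,F} | {J} | {H} | {A} | {I}.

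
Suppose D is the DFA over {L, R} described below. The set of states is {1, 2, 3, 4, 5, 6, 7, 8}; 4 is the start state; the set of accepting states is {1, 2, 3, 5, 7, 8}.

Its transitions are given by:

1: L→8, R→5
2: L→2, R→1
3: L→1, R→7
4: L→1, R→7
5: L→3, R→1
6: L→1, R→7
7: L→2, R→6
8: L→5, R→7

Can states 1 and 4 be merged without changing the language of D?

All states are reachable from the start state.
Start with accepting vs non-accepting: {1,2,3,5,7,8} | {4,6}.
On input R, block {1,2,3,5,7,8} splits into {1,2,3,5,8} and {7}.
On input R, block {1,2,3,5,8} splits into {1,2,5} and {3,8}.
Refine {1,2,5} on symbol L: members go to different blocks, giving {1,5} and {2}.
The partition is now stable with 5 blocks: {1,5} | {4,6} | {7} | {3,8} | {2}.
1 and 4 end up in different blocks, so they are distinguishable. For instance, the string 'ε' is accepted from only 1.

No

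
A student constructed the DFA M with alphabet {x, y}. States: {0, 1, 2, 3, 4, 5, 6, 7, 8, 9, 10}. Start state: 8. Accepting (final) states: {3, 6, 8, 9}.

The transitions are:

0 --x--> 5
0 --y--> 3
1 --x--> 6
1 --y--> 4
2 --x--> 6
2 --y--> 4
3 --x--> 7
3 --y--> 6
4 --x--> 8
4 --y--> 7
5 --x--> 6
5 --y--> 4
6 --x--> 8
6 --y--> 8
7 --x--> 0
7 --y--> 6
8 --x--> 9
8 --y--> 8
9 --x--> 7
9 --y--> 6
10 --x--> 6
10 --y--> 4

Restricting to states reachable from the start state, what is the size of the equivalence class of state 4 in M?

1

States {1,2,10} cannot be reached from the start state, so discard them.
P0 = {3,6,8,9} | {0,4,5,7}.
Split {3,6,8,9} by δ(·,x) → {3,9} and {6,8}.
Refine {0,4,5,7} on symbol x: members go to different blocks, giving {0,7} and {4,5}.
On input x, block {0,7} splits into {0} and {7}.
Split {6,8} by δ(·,x) → {6} and {8}.
Refine {4,5} on symbol x: members go to different blocks, giving {4} and {5}.
Stable partition: {3,9} | {0} | {6} | {4} | {7} | {8} | {5} — 7 equivalence classes.
State 4 belongs to the block {4}, which has 1 states.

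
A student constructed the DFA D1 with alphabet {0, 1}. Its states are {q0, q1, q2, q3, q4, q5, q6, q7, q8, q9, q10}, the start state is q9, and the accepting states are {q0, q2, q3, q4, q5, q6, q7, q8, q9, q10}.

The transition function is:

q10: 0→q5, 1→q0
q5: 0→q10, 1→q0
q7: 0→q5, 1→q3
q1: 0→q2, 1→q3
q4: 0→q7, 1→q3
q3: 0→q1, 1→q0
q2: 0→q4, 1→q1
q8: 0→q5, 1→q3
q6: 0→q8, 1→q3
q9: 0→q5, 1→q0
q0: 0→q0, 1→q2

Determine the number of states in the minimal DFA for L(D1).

States {q6,q8} cannot be reached from the start state, so discard them.
Initial partition by acceptance: {q0,q2,q3,q4,q5,q7,q9,q10} | {q1}.
Split {q0,q2,q3,q4,q5,q7,q9,q10} by δ(·,0) → {q0,q2,q4,q5,q7,q9,q10} and {q3}.
On input 1, block {q0,q2,q4,q5,q7,q9,q10} splits into {q0,q5,q9,q10} and {q4,q7} and {q2}.
Refine {q0,q5,q9,q10} on symbol 1: members go to different blocks, giving {q5,q9,q10} and {q0}.
Split {q4,q7} by δ(·,0) → {q4} and {q7}.
The partition is now stable with 7 blocks: {q5,q9,q10} | {q1} | {q3} | {q4} | {q2} | {q0} | {q7}.

7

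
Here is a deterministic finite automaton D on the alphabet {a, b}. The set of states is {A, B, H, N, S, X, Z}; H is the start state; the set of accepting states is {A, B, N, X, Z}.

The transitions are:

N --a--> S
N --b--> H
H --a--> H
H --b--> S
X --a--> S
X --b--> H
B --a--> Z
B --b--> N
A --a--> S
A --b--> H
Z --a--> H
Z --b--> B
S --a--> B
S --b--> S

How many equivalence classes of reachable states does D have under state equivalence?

States {A,X} cannot be reached from the start state, so discard them.
P0 = {B,N,Z} | {H,S}.
On input a, block {B,N,Z} splits into {N,Z} and {B}.
Refine {N,Z} on symbol b: members go to different blocks, giving {Z} and {N}.
Refine {H,S} on symbol a: members go to different blocks, giving {S} and {H}.
Stable partition: {Z} | {S} | {B} | {N} | {H} — 5 equivalence classes.

5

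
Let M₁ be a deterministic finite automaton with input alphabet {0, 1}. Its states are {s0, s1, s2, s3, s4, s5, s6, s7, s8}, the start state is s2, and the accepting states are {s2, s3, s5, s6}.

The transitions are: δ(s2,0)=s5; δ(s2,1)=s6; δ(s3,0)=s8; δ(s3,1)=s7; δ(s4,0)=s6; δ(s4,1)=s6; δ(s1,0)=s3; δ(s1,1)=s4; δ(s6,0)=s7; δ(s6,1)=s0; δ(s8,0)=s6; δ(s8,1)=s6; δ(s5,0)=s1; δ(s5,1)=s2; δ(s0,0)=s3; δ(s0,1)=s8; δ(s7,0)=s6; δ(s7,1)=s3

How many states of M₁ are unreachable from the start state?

0

A breadth-first search from the start state visits every state.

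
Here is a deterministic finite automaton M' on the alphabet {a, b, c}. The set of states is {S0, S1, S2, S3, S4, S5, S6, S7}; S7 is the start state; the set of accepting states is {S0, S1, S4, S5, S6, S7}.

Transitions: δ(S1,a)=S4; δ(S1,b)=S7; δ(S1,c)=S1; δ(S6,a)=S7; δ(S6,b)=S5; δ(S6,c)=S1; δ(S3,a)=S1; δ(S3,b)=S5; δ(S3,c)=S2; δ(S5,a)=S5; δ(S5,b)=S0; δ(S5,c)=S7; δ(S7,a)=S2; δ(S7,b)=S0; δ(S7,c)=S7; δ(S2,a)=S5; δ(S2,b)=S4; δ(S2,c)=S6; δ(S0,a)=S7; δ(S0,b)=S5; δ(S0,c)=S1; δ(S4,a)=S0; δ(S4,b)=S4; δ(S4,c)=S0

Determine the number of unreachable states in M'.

1

No path from S7 leads to S3; the other 7 states are all reachable.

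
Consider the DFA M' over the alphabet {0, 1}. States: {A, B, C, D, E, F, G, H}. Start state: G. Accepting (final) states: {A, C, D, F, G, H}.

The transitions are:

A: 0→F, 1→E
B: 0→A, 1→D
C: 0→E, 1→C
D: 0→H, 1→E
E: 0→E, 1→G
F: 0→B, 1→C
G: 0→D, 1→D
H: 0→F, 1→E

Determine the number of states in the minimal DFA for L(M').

P0 = {A,C,D,F,G,H} | {B,E}.
On input 0, block {A,C,D,F,G,H} splits into {A,D,G,H} and {C,F}.
On input 0, block {A,D,G,H} splits into {A,H} and {D,G}.
Refine {B,E} on symbol 0: members go to different blocks, giving {B} and {E}.
Split {C,F} by δ(·,0) → {C} and {F}.
Split {D,G} by δ(·,0) → {D} and {G}.
No further refinement is possible. Final partition (7 blocks): {A,H} | {B} | {C} | {D} | {E} | {F} | {G}.

7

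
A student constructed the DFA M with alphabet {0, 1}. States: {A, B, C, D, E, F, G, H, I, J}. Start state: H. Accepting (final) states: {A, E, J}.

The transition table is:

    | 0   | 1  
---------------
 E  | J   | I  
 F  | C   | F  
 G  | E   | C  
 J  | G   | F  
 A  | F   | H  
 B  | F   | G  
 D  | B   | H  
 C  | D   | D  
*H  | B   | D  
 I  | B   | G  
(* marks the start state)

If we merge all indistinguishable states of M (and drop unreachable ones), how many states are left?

8

Reachable states from the start: {B,C,D,E,F,G,H,I,J}. Unreachable: {A} — drop them.
Start with accepting vs non-accepting: {E,J} | {B,C,D,F,G,H,I}.
Split {E,J} by δ(·,0) → {E} and {J}.
Refine {B,C,D,F,G,H,I} on symbol 0: members go to different blocks, giving {B,C,D,F,H,I} and {G}.
Refine {B,C,D,F,H,I} on symbol 1: members go to different blocks, giving {C,D,F,H} and {B,I}.
Split {C,D,F,H} by δ(·,0) → {C,F} and {D,H}.
Split {C,F} by δ(·,0) → {C} and {F}.
On input 0, block {B,I} splits into {B} and {I}.
No further refinement is possible. Final partition (8 blocks): {E} | {C} | {J} | {G} | {B} | {D,H} | {F} | {I}.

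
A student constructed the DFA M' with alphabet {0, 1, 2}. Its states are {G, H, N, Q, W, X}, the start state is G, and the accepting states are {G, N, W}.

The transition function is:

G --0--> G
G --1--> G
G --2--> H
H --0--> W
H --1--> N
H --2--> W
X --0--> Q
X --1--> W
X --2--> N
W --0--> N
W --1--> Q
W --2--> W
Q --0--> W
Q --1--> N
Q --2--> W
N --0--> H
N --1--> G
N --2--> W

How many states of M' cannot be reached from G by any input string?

1

No path from G leads to X; the other 5 states are all reachable.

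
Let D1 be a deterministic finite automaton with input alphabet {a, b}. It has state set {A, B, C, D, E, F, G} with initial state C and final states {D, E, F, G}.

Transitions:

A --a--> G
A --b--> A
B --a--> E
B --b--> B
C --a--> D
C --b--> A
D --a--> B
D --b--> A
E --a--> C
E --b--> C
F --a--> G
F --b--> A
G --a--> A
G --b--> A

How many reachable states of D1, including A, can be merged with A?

First remove the unreachable states {F}; 6 states remain.
Start with accepting vs non-accepting: {D,E,G} | {A,B,C}.
Stable partition: {D,E,G} | {A,B,C} — 2 equivalence classes.
State A belongs to the block {A,B,C}, which has 3 states.

3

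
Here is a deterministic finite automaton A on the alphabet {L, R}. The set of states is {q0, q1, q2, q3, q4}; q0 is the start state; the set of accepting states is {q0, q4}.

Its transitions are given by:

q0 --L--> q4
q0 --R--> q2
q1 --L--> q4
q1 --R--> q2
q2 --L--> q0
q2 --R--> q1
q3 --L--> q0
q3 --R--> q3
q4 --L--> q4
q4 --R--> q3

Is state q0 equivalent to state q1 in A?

Every state is reachable, so we keep all 5.
Start with accepting vs non-accepting: {q0,q4} | {q1,q2,q3}.
Stable partition: {q0,q4} | {q1,q2,q3} — 2 equivalence classes.
q0 and q1 end up in different blocks, so they are distinguishable. For instance, the string 'ε' is accepted from only q0.

No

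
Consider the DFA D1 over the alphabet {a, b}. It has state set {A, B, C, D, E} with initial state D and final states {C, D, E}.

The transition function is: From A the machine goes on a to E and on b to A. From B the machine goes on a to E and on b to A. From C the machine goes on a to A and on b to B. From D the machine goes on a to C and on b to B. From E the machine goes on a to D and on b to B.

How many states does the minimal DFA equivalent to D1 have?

All states are reachable from the start state.
Initial partition by acceptance: {C,D,E} | {A,B}.
Refine {C,D,E} on symbol a: members go to different blocks, giving {D,E} and {C}.
Split {D,E} by δ(·,a) → {D} and {E}.
Stable partition: {D} | {A,B} | {C} | {E} — 4 equivalence classes.

4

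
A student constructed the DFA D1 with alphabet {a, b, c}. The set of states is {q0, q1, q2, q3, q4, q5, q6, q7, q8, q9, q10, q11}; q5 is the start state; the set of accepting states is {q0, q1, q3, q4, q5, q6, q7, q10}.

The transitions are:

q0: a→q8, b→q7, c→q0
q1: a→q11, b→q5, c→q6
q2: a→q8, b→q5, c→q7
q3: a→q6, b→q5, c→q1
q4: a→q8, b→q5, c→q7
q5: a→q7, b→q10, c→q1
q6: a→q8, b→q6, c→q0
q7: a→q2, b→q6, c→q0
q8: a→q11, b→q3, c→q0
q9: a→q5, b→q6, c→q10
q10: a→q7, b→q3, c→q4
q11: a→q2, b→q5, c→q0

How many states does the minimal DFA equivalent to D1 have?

Reachable states from the start: {q0,q1,q2,q3,q4,q5,q6,q7,q8,q10,q11}. Unreachable: {q9} — drop them.
Start with accepting vs non-accepting: {q0,q1,q3,q4,q5,q6,q7,q10} | {q2,q8,q11}.
Split {q0,q1,q3,q4,q5,q6,q7,q10} by δ(·,a) → {q0,q1,q4,q6,q7} and {q3,q5,q10}.
Refine {q0,q1,q4,q6,q7} on symbol b: members go to different blocks, giving {q0,q6,q7} and {q1,q4}.
Stable partition: {q0,q6,q7} | {q2,q8,q11} | {q3,q5,q10} | {q1,q4} — 4 equivalence classes.

4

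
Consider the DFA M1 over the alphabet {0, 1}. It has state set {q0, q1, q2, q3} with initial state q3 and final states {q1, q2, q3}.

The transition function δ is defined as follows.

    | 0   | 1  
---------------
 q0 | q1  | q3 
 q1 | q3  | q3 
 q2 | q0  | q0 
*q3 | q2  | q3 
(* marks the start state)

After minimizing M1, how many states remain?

P0 = {q1,q2,q3} | {q0}.
On input 0, block {q1,q2,q3} splits into {q1,q3} and {q2}.
Split {q1,q3} by δ(·,0) → {q1} and {q3}.
No further refinement is possible. Final partition (4 blocks): {q1} | {q0} | {q2} | {q3}.

4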